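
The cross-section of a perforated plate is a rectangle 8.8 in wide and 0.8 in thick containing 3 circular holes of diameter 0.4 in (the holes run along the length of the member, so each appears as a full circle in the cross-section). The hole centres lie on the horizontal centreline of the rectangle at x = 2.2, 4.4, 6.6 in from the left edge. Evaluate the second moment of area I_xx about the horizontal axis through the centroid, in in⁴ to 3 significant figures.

Break the section into simple shapes (no overlaps), measuring from the bottom-left corner of the bounding box.
Plate: 8.8 × 0.8, A = 7.04 in², y = 0.4 in, Ī = 0.37547 in⁴.
Hole 1 (subtracted): ⌀0.4, A = 0.12566 in², y = 0.4 in, Ī = 0.0012566 in⁴.
Hole 2 (subtracted): ⌀0.4, A = 0.12566 in², y = 0.4 in, Ī = 0.0012566 in⁴.
Hole 3 (subtracted): ⌀0.4, A = 0.12566 in², y = 0.4 in, Ī = 0.0012566 in⁴.
By symmetry the centroid is at mid-height, ȳ = 0.4 in.
All pieces are centred on the horizontal axis through the centroid, so I = ΣĪ (holes subtracted) = 0.3717 in⁴.

I_xx ≈ 0.372 in⁴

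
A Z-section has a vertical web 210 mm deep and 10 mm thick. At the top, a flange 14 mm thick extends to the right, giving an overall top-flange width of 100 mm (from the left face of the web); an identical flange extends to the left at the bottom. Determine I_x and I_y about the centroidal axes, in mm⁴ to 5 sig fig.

I_x ≈ 3.1961 × 10⁷ mm⁴, I_y ≈ 8.0185 × 10⁶ mm⁴

Split into non-overlapping primitives; take the origin at the lower-left of the bounding box.
Web: 10 × 210, A = 2 100 mm², y = 105 mm, Ī = 7 717 500 mm⁴.
Top flange (beyond web): 90 × 14, A = 1 260 mm², y = 203 mm, Ī = 20 580 mm⁴.
Bottom flange (beyond web): 90 × 14, A = 1 260 mm², y = 7 mm, Ī = 20 580 mm⁴.
Centroid: ȳ = ΣA·y / ΣA = 105 mm.
Transfer each piece to the centroidal x-axis using Ī + A·d² with d = y − 105:
  web: d = 0 mm → contributes +7 717 500 mm⁴
  top flange (beyond web): d = 98 mm → contributes +12 121 620 mm⁴
  bottom flange (beyond web): d = -98 mm → contributes +12 121 620 mm⁴
Total I = 31 960 740 mm⁴.
For the y-axis: x̄ = 95 mm.
Repeating about the centroidal y-axis gives I_y = 8 018 500 mm⁴.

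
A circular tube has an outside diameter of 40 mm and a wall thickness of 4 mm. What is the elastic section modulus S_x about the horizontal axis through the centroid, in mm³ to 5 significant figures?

Decompose the section into non-overlapping parts with the origin at the bottom-left of its bounding rectangle.
Outer circle: ⌀40, A = 1256.637 mm², y = 20 mm, Ī = 125663.7 mm⁴.
Bore (subtracted): ⌀32, A = 804.2477 mm², y = 20 mm, Ī = 51471.85 mm⁴.
By symmetry the centroid is at mid-height, ȳ = 20 mm.
All pieces are centred on the horizontal axis through the centroid, so I = ΣĪ (holes subtracted) = 74191.85 mm⁴.
Extreme fibre distance c = 20 mm; S = I/c = 3709.593 mm³.

S_x ≈ 3709.6 mm³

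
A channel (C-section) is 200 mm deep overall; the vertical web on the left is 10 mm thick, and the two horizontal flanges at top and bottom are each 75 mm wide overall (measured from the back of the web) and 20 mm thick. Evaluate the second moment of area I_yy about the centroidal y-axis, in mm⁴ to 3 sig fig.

Break the section into simple shapes (no overlaps), measuring from the bottom-left corner of the bounding box.
Web: 10 × 200, A = 2 000 mm², x = 5 mm, Ī = 16 667 mm⁴.
Top flange (beyond web): 65 × 20, A = 1 300 mm², x = 42.5 mm, Ī = 457 708 mm⁴.
Bottom flange (beyond web): 65 × 20, A = 1 300 mm², x = 42.5 mm, Ī = 457 708 mm⁴.
Centroid: x̄ = ΣA·x / ΣA = 26.196 mm.
Transfer each piece to the centroidal y-axis using Ī + A·d² with d = x − 26.196:
  web: d = -21.196 mm → contributes +915 178 mm⁴
  top flange (beyond web): d = 16.304 mm → contributes +803 290 mm⁴
  bottom flange (beyond web): d = 16.304 mm → contributes +803 290 mm⁴
Total I = 2 521 757 mm⁴.

I_yy ≈ 2.52 × 10⁶ mm⁴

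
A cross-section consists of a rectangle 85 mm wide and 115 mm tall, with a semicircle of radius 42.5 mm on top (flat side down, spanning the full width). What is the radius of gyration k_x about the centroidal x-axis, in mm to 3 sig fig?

Split into non-overlapping primitives; take the origin at the lower-left of the bounding box.
Rectangular body: 85 × 115, A = 9 775 mm², y = 57.5 mm, Ī = 10 772 865 mm⁴.
Semicircular cap: semicircle r = 42.5, A = 2837.3 mm², y = 133.04 mm, Ī = 358 086 mm⁴.
Centroid: ȳ = ΣA·y / ΣA = 74.493 mm.
Transfer each piece to the centroidal x-axis using Ī + A·d² with d = y − 74.493:
  rectangular body: d = -16.993 mm → contributes +13 595 488 mm⁴
  semicircular cap: d = 58.545 mm → contributes +10 082 691 mm⁴
Total I = 23 678 180 mm⁴.
Radius of gyration: k = √(I/A) = √(23 678 180 / 12 612) = 43.329 mm.

k_x ≈ 43.3 mm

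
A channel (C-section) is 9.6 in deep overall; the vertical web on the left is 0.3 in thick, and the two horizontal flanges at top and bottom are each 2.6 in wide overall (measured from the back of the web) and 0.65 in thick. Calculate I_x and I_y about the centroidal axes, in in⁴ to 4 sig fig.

I_x ≈ 82.10 in⁴, I_y ≈ 3.819 in⁴

Break the section into simple shapes (no overlaps), measuring from the bottom-left corner of the bounding box.
Web: 0.3 × 9.6, A = 2.88 in², y = 4.8 in, Ī = 22.1184 in⁴.
Top flange (beyond web): 2.3 × 0.65, A = 1.495 in², y = 9.275 in, Ī = 0.0526365 in⁴.
Bottom flange (beyond web): 2.3 × 0.65, A = 1.495 in², y = 0.325 in, Ī = 0.0526365 in⁴.
By symmetry the centroid is at mid-height, ȳ = 4.8 in.
Transfer each piece to the centroidal x-axis using Ī + A·d² with d = y − 4.8:
  web: d = 0 in → contributes +22.1184 in⁴
  top flange (beyond web): d = 4.475 in → contributes +29.9909 in⁴
  bottom flange (beyond web): d = -4.475 in → contributes +29.9909 in⁴
Total I = 82.1003 in⁴.
For the y-axis: x̄ = 0.812181 in.
Repeating about the centroidal y-axis gives I_y = 3.8189 in⁴.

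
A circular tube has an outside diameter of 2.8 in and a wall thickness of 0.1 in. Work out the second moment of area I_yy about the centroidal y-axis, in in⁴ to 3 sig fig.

I_yy ≈ 0.774 in⁴

Treat the section as a set of non-overlapping primitives; coordinates are from the bounding-box lower-left.
Outer circle: ⌀2.8, A = 6.1575 in², x = 1.4 in, Ī = 3.0172 in⁴.
Bore (subtracted): ⌀2.6, A = 5.3093 in², x = 1.4 in, Ī = 2.2432 in⁴.
By symmetry the centroid is at mid-width, x̄ = 1.4 in.
All pieces are centred on the centroidal y-axis, so I = ΣĪ (holes subtracted) = 0.77401 in⁴.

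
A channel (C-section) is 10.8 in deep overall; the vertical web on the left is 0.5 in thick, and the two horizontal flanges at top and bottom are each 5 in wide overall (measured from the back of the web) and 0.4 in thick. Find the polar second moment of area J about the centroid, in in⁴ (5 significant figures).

J ≈ 169.57 in⁴

Decompose the section into non-overlapping parts with the origin at the bottom-left of its bounding rectangle.
Web: 0.5 × 10.8, A = 5.4 in², y = 5.4 in, Ī = 52.488 in⁴.
Top flange (beyond web): 4.5 × 0.4, A = 1.8 in², y = 10.6 in, Ī = 0.024 in⁴.
Bottom flange (beyond web): 4.5 × 0.4, A = 1.8 in², y = 0.2 in, Ī = 0.024 in⁴.
By symmetry the centroid is at mid-height, ȳ = 5.4 in.
Transfer each piece to the centroidal x-axis using Ī + A·d² with d = y − 5.4:
  web: d = 0 in → contributes +52.488 in⁴
  top flange (beyond web): d = 5.2 in → contributes +48.696 in⁴
  bottom flange (beyond web): d = -5.2 in → contributes +48.696 in⁴
Total I = 149.88 in⁴.
For the y-axis: x̄ = 1.25 in.
Repeating about the centroidal y-axis gives I_y = 19.6875 in⁴.
Polar second moment: J = I_x + I_y = 169.5675 in⁴.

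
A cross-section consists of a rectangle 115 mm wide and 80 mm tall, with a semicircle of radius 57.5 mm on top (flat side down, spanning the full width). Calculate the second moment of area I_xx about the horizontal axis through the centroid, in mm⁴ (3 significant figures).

I_xx ≈ 1.99 × 10⁷ mm⁴

Break the section into simple shapes (no overlaps), measuring from the bottom-left corner of the bounding box.
Rectangular body: 115 × 80, A = 9 200 mm², y = 40 mm, Ī = 4 906 667 mm⁴.
Semicircular cap: semicircle r = 57.5, A = 5193.4 mm², y = 104.4 mm, Ī = 1 199 785 mm⁴.
Centroid: ȳ = ΣA·y / ΣA = 63.238 mm.
Transfer each piece to the horizontal axis through the centroid using Ī + A·d² with d = y − 63.238:
  rectangular body: d = -23.238 mm → contributes +9 874 784 mm⁴
  semicircular cap: d = 41.166 mm → contributes +10 000 625 mm⁴
Total I = 19 875 409 mm⁴.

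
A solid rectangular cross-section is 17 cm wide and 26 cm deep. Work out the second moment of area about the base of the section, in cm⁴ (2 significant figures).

I_base ≈ 1.0 × 10⁵ cm⁴

The section: 17 × 26, A = 442 cm², y = 13 cm, Ī = 24 899 cm⁴.
Transfer it to a horizontal axis along the bottom face using Ī + A·d² with d = y − 0:
  the section: d = 13 cm → contributes +99 597 cm⁴
Total I = 99 597 cm⁴.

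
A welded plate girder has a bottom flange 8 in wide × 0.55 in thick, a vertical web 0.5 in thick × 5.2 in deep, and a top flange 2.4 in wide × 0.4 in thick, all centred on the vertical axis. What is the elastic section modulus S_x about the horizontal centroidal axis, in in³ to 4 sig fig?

S_x ≈ 8.799 in³

Break the section into simple shapes (no overlaps), measuring from the bottom-left corner of the bounding box.
Bottom plate: 8 × 0.55, A = 4.4 in², y = 0.275 in, Ī = 0.110917 in⁴.
Web plate: 0.5 × 5.2, A = 2.6 in², y = 3.15 in, Ī = 5.85867 in⁴.
Top plate: 2.4 × 0.4, A = 0.96 in², y = 5.95 in, Ī = 0.0128 in⁴.
Centroid: ȳ = ΣA·y / ΣA = 1.89849 in.
Transfer each piece to the horizontal centroidal axis using Ī + A·d² with d = y − 1.89849:
  bottom plate: d = -1.62349 in → contributes +11.7081 in⁴
  web plate: d = 1.25151 in → contributes +9.93097 in⁴
  top plate: d = 4.05151 in → contributes +15.7709 in⁴
Total I = 37.41 in⁴.
Extreme fibre distance c = 4.25151 in; S = I/c = 8.79924 in³.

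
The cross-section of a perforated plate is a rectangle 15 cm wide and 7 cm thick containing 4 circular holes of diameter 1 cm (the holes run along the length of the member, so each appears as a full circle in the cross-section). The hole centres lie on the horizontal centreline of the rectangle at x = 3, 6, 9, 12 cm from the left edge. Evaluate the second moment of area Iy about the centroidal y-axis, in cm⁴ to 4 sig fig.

Split into non-overlapping primitives; take the origin at the lower-left of the bounding box.
Plate: 15 × 7, A = 105 cm², x = 7.5 cm, Ī = 1968.75 cm⁴.
Hole 1 (subtracted): ⌀1, A = 0.785398 cm², x = 3 cm, Ī = 0.0490874 cm⁴.
Hole 2 (subtracted): ⌀1, A = 0.785398 cm², x = 6 cm, Ī = 0.0490874 cm⁴.
Hole 3 (subtracted): ⌀1, A = 0.785398 cm², x = 9 cm, Ī = 0.0490874 cm⁴.
Hole 4 (subtracted): ⌀1, A = 0.785398 cm², x = 12 cm, Ī = 0.0490874 cm⁴.
By symmetry the centroid is at mid-width, x̄ = 7.5 cm.
Transfer each piece to the centroidal y-axis using Ī + A·d² with d = x − 7.5:
  plate: d = 0 cm → contributes +1968.75 cm⁴
  hole 1: d = -4.5 cm → contributes −15.9534 cm⁴
  hole 2: d = -1.5 cm → contributes −1.81623 cm⁴
  hole 3: d = 1.5 cm → contributes −1.81623 cm⁴
  hole 4: d = 4.5 cm → contributes −15.9534 cm⁴
Total I = 1933.21 cm⁴.

Iy ≈ 1933 cm⁴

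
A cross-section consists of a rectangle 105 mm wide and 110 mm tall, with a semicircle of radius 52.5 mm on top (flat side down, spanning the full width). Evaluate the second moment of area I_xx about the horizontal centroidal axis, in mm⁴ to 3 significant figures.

Treat the section as a set of non-overlapping primitives; coordinates are from the bounding-box lower-left.
Rectangular body: 105 × 110, A = 11 550 mm², y = 55 mm, Ī = 11 646 250 mm⁴.
Semicircular cap: semicircle r = 52.5, A = 4329.5 mm², y = 132.28 mm, Ī = 833 814 mm⁴.
Centroid: ȳ = ΣA·y / ΣA = 76.071 mm.
Transfer each piece to the horizontal centroidal axis using Ī + A·d² with d = y − 76.071:
  rectangular body: d = -21.071 mm → contributes +16 774 133 mm⁴
  semicircular cap: d = 56.211 mm → contributes +14 513 674 mm⁴
Total I = 31 287 807 mm⁴.

I_xx ≈ 3.13 × 10⁷ mm⁴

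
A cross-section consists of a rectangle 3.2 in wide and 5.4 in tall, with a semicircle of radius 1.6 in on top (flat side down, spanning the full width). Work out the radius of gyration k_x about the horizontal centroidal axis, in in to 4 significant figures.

k_x ≈ 1.937 in

Treat the section as a set of non-overlapping primitives; coordinates are from the bounding-box lower-left.
Rectangular body: 3.2 × 5.4, A = 17.28 in², y = 2.7 in, Ī = 41.9904 in⁴.
Semicircular cap: semicircle r = 1.6, A = 4.02124 in², y = 6.07906 in, Ī = 0.719303 in⁴.
Centroid: ȳ = ΣA·y / ΣA = 3.3379 in.
Transfer each piece to the horizontal centroidal axis using Ī + A·d² with d = y − 3.3379:
  rectangular body: d = -0.637898 in → contributes +49.0219 in⁴
  semicircular cap: d = 2.74116 in → contributes +30.9348 in⁴
Total I = 79.9567 in⁴.
Radius of gyration: k = √(I/A) = √(79.9567 / 21.3012) = 1.93742 in.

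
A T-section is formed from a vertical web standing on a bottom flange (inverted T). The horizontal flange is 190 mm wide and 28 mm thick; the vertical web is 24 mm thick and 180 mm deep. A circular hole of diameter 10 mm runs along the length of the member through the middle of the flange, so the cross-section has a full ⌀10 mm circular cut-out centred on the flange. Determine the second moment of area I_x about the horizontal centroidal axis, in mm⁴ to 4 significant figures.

Decompose the section into non-overlapping parts with the origin at the bottom-left of its bounding rectangle.
Flange: 190 × 28, A = 5 320 mm², y = 14 mm, Ī = 347 573 mm⁴.
Web: 24 × 180, A = 4 320 mm², y = 118 mm, Ī = 11 664 000 mm⁴.
Hole (subtracted): ⌀10, A = 78.5398 mm², y = 14 mm, Ī = 490.874 mm⁴.
Centroid: ȳ = ΣA·y / ΣA = 60.9886 mm.
Transfer each piece to the horizontal centroidal axis using Ī + A·d² with d = y − 60.9886:
  flange: d = -46.9886 mm → contributes +12 093 773 mm⁴
  web: d = 57.0114 mm → contributes +25 705 276 mm⁴
  hole: d = -46.9886 mm → contributes −173 901 mm⁴
Total I = 37 625 147 mm⁴.

I_x ≈ 3.763 × 10⁷ mm⁴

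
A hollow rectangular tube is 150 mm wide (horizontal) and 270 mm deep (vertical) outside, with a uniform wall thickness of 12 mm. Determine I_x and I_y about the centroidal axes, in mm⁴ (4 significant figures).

I_x ≈ 8.972 × 10⁷ mm⁴, I_y ≈ 3.493 × 10⁷ mm⁴

Break the section into simple shapes (no overlaps), measuring from the bottom-left corner of the bounding box.
Outer rectangle: 150 × 270, A = 40 500 mm², y = 135 mm, Ī = 246 037 500 mm⁴.
Inner void (subtracted): 126 × 246, A = 30 996 mm², y = 135 mm, Ī = 156 312 828 mm⁴.
By symmetry the centroid is at mid-height, ȳ = 135 mm.
All pieces are centred on the centroidal x-axis, so I = ΣĪ (holes subtracted) = 89 724 672 mm⁴.
Repeating about the centroidal y-axis gives I_y = 34 929 792 mm⁴.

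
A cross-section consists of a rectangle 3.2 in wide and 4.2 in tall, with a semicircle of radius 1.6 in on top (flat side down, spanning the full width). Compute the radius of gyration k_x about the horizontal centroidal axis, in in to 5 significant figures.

Treat the section as a set of non-overlapping primitives; coordinates are from the bounding-box lower-left.
Rectangular body: 3.2 × 4.2, A = 13.44 in², y = 2.1 in, Ī = 19.7568 in⁴.
Semicircular cap: semicircle r = 1.6, A = 4.021239 in², y = 4.879061 in, Ī = 0.7193032 in⁴.
Centroid: ȳ = ΣA·y / ΣA = 2.740004 in.
Transfer each piece to the horizontal centroidal axis using Ī + A·d² with d = y − 2.740004:
  rectangular body: d = -0.6400043 in → contributes +25.2619 in⁴
  semicircular cap: d = 2.139057 in → contributes +19.11874 in⁴
Total I = 44.38064 in⁴.
Radius of gyration: k = √(I/A) = √(44.38064 / 17.46124) = 1.59426 in.

k_x ≈ 1.5943 in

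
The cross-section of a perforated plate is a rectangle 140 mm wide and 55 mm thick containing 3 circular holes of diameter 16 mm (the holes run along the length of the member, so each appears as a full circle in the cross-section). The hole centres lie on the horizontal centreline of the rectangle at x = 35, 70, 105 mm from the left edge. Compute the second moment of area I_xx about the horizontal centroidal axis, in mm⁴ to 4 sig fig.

I_xx ≈ 1.931 × 10⁶ mm⁴

Break the section into simple shapes (no overlaps), measuring from the bottom-left corner of the bounding box.
Plate: 140 × 55, A = 7 700 mm², y = 27.5 mm, Ī = 1 941 042 mm⁴.
Hole 1 (subtracted): ⌀16, A = 201.062 mm², y = 27.5 mm, Ī = 3216.99 mm⁴.
Hole 2 (subtracted): ⌀16, A = 201.062 mm², y = 27.5 mm, Ī = 3216.99 mm⁴.
Hole 3 (subtracted): ⌀16, A = 201.062 mm², y = 27.5 mm, Ī = 3216.99 mm⁴.
By symmetry the centroid is at mid-height, ȳ = 27.5 mm.
All pieces are centred on the horizontal centroidal axis, so I = ΣĪ (holes subtracted) = 1 931 391 mm⁴.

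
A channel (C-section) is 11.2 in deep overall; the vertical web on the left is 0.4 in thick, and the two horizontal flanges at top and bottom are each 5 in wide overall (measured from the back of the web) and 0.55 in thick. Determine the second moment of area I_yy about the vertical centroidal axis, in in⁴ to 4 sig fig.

I_yy ≈ 23.83 in⁴

Treat the section as a set of non-overlapping primitives; coordinates are from the bounding-box lower-left.
Web: 0.4 × 11.2, A = 4.48 in², x = 0.2 in, Ī = 0.0597333 in⁴.
Top flange (beyond web): 4.6 × 0.55, A = 2.53 in², x = 2.7 in, Ī = 4.46123 in⁴.
Bottom flange (beyond web): 4.6 × 0.55, A = 2.53 in², x = 2.7 in, Ī = 4.46123 in⁴.
Centroid: x̄ = ΣA·x / ΣA = 1.526 in.
Transfer each piece to the vertical centroidal axis using Ī + A·d² with d = x − 1.526:
  web: d = -1.326 in → contributes +7.93676 in⁴
  top flange (beyond web): d = 1.174 in → contributes +7.9483 in⁴
  bottom flange (beyond web): d = 1.174 in → contributes +7.9483 in⁴
Total I = 23.8334 in⁴.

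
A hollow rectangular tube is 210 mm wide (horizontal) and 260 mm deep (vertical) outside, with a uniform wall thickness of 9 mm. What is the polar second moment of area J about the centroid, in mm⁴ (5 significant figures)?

Break the section into simple shapes (no overlaps), measuring from the bottom-left corner of the bounding box.
Outer rectangle: 210 × 260, A = 54 600 mm², y = 130 mm, Ī = 307 580 000 mm⁴.
Inner void (subtracted): 192 × 242, A = 46 464 mm², y = 130 mm, Ī = 226 759 808 mm⁴.
By symmetry the centroid is at mid-height, ȳ = 130 mm.
All pieces are centred on the centroidal x-axis, so I = ΣĪ (holes subtracted) = 80 820 192 mm⁴.
Repeating about the centroidal y-axis gives I_y = 57 917 592 mm⁴.
Polar second moment: J = I_x + I_y = 138 737 784 mm⁴.

J ≈ 1.3874 × 10⁸ mm⁴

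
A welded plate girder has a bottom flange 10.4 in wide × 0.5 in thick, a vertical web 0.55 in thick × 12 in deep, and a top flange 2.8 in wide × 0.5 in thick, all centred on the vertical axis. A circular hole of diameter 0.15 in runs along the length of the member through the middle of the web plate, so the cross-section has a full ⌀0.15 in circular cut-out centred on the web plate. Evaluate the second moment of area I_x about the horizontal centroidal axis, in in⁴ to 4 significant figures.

Decompose the section into non-overlapping parts with the origin at the bottom-left of its bounding rectangle.
Bottom plate: 10.4 × 0.5, A = 5.2 in², y = 0.25 in, Ī = 0.108333 in⁴.
Web plate: 0.55 × 12, A = 6.6 in², y = 6.5 in, Ī = 79.2 in⁴.
Top plate: 2.8 × 0.5, A = 1.4 in², y = 12.75 in, Ī = 0.0291667 in⁴.
Hole (subtracted): ⌀0.15, A = 0.0176715 in², y = 6.5 in, Ī = 0.0000248505 in⁴.
Centroid: ȳ = ΣA·y / ΣA = 4.69835 in.
Transfer each piece to the horizontal centroidal axis using Ī + A·d² with d = y − 4.69835:
  bottom plate: d = -4.44835 in → contributes +103.005 in⁴
  web plate: d = 1.80165 in → contributes +100.623 in⁴
  top plate: d = 8.05165 in → contributes +90.79 in⁴
  hole: d = 1.80165 in → contributes −0.0573857 in⁴
Total I = 294.361 in⁴.

I_x ≈ 294.4 in⁴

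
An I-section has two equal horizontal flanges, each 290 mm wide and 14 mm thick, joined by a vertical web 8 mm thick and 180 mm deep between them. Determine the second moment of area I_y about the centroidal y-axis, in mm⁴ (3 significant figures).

Decompose the section into non-overlapping parts with the origin at the bottom-left of its bounding rectangle.
Bottom flange: 290 × 14, A = 4 060 mm², x = 145 mm, Ī = 28 453 833 mm⁴.
Web: 8 × 180, A = 1 440 mm², x = 145 mm, Ī = 7 680 mm⁴.
Top flange: 290 × 14, A = 4 060 mm², x = 145 mm, Ī = 28 453 833 mm⁴.
By symmetry the centroid is at mid-width, x̄ = 145 mm.
All pieces are centred on the centroidal y-axis, so I = ΣĪ = 56 915 347 mm⁴.

I_y ≈ 5.69 × 10⁷ mm⁴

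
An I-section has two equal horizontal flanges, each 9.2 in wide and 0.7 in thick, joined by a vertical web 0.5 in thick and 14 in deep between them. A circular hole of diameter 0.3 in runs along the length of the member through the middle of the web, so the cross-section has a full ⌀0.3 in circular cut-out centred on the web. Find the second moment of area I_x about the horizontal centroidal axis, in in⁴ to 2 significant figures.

Break the section into simple shapes (no overlaps), measuring from the bottom-left corner of the bounding box.
Bottom flange: 9.2 × 0.7, A = 6.44 in², y = 0.35 in, Ī = 0.263 in⁴.
Web: 0.5 × 14, A = 7 in², y = 7.7 in, Ī = 114.3 in⁴.
Top flange: 9.2 × 0.7, A = 6.44 in², y = 15.05 in, Ī = 0.263 in⁴.
Hole (subtracted): ⌀0.3, A = 0.07069 in², y = 7.7 in, Ī = 0.0003976 in⁴.
By symmetry the centroid is at mid-height, ȳ = 7.7 in.
Transfer each piece to the horizontal centroidal axis using Ī + A·d² with d = y − 7.7:
  bottom flange: d = -7.35 in → contributes +348.2 in⁴
  web: d = 0 in → contributes +114.3 in⁴
  top flange: d = 7.35 in → contributes +348.2 in⁴
  hole: d = 0 in → contributes −0.0003976 in⁴
Total I = 810.7 in⁴.

I_x ≈ 810 in⁴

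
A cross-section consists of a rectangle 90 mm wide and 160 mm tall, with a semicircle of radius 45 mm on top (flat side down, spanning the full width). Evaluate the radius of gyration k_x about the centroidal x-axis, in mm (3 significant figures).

Break the section into simple shapes (no overlaps), measuring from the bottom-left corner of the bounding box.
Rectangular body: 90 × 160, A = 14 400 mm², y = 80 mm, Ī = 30 720 000 mm⁴.
Semicircular cap: semicircle r = 45, A = 3180.9 mm², y = 179.1 mm, Ī = 450 072 mm⁴.
Centroid: ȳ = ΣA·y / ΣA = 97.93 mm.
Transfer each piece to the centroidal x-axis using Ī + A·d² with d = y − 97.93:
  rectangular body: d = -17.93 mm → contributes +35 349 210 mm⁴
  semicircular cap: d = 81.169 mm → contributes +21 406 850 mm⁴
Total I = 56 756 060 mm⁴.
Radius of gyration: k = √(I/A) = √(56 756 060 / 17 581) = 56.818 mm.

k_x ≈ 56.8 mm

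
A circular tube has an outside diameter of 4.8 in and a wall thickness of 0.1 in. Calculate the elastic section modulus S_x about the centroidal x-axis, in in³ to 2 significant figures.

Decompose the section into non-overlapping parts with the origin at the bottom-left of its bounding rectangle.
Outer circle: ⌀4.8, A = 18.1 in², y = 2.4 in, Ī = 26.06 in⁴.
Bore (subtracted): ⌀4.6, A = 16.62 in², y = 2.4 in, Ī = 21.98 in⁴.
By symmetry the centroid is at mid-height, ȳ = 2.4 in.
All pieces are centred on the centroidal x-axis, so I = ΣĪ (holes subtracted) = 4.079 in⁴.
Extreme fibre distance c = 2.4 in; S = I/c = 1.7 in³.

S_x ≈ 1.7 in³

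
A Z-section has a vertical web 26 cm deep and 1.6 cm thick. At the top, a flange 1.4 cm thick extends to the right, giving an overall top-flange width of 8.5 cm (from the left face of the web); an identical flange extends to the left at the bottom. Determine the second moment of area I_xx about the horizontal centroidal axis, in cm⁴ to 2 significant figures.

I_xx ≈ 5300 cm⁴

Treat the section as a set of non-overlapping primitives; coordinates are from the bounding-box lower-left.
Web: 1.6 × 26, A = 41.6 cm², y = 13 cm, Ī = 2 343 cm⁴.
Top flange (beyond web): 6.9 × 1.4, A = 9.66 cm², y = 25.3 cm, Ī = 1.578 cm⁴.
Bottom flange (beyond web): 6.9 × 1.4, A = 9.66 cm², y = 0.7 cm, Ī = 1.578 cm⁴.
Centroid: ȳ = ΣA·y / ΣA = 13 cm.
Transfer each piece to the horizontal centroidal axis using Ī + A·d² with d = y − 13:
  web: d = 0 cm → contributes +2 343 cm⁴
  top flange (beyond web): d = 12.3 cm → contributes +1 463 cm⁴
  bottom flange (beyond web): d = -12.3 cm → contributes +1 463 cm⁴
Total I = 5 270 cm⁴.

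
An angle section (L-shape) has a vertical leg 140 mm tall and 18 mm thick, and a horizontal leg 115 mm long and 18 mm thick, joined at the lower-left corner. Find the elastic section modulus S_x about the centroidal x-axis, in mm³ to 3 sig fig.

Decompose the section into non-overlapping parts with the origin at the bottom-left of its bounding rectangle.
Vertical leg: 18 × 140, A = 2 520 mm², y = 70 mm, Ī = 4 116 000 mm⁴.
Horizontal leg (remainder): 97 × 18, A = 1 746 mm², y = 9 mm, Ī = 47 142 mm⁴.
Centroid: ȳ = ΣA·y / ΣA = 45.034 mm.
Transfer each piece to the centroidal x-axis using Ī + A·d² with d = y − 45.034:
  vertical leg: d = 24.966 mm → contributes +5 686 750 mm⁴
  horizontal leg (remainder): d = -36.034 mm → contributes +2 314 203 mm⁴
Total I = 8 000 953 mm⁴.
Extreme fibre distance c = 94.966 mm; S = I/c = 84 250 mm³.

S_x ≈ 8.43 × 10⁴ mm³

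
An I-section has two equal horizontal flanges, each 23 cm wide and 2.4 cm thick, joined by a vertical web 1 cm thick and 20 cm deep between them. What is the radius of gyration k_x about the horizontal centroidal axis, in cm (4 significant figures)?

k_x ≈ 10.57 cm

Decompose the section into non-overlapping parts with the origin at the bottom-left of its bounding rectangle.
Bottom flange: 23 × 2.4, A = 55.2 cm², y = 1.2 cm, Ī = 26.496 cm⁴.
Web: 1 × 20, A = 20 cm², y = 12.4 cm, Ī = 666.667 cm⁴.
Top flange: 23 × 2.4, A = 55.2 cm², y = 23.6 cm, Ī = 26.496 cm⁴.
By symmetry the centroid is at mid-height, ȳ = 12.4 cm.
Transfer each piece to the horizontal centroidal axis using Ī + A·d² with d = y − 12.4:
  bottom flange: d = -11.2 cm → contributes +6950.78 cm⁴
  web: d = 0 cm → contributes +666.667 cm⁴
  top flange: d = 11.2 cm → contributes +6950.78 cm⁴
Total I = 14568.2 cm⁴.
Radius of gyration: k = √(I/A) = √(14568.2 / 130.4) = 10.5697 cm.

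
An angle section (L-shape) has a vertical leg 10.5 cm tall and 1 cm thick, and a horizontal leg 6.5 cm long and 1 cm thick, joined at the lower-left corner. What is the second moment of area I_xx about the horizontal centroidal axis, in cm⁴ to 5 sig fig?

Treat the section as a set of non-overlapping primitives; coordinates are from the bounding-box lower-left.
Vertical leg: 1 × 10.5, A = 10.5 cm², y = 5.25 cm, Ī = 96.46875 cm⁴.
Horizontal leg (remainder): 5.5 × 1, A = 5.5 cm², y = 0.5 cm, Ī = 0.4583333 cm⁴.
Centroid: ȳ = ΣA·y / ΣA = 3.617188 cm.
Transfer each piece to the horizontal centroidal axis using Ī + A·d² with d = y − 3.617188:
  vertical leg: d = 1.632813 cm → contributes +124.4626 cm⁴
  horizontal leg (remainder): d = -3.117188 cm → contributes +53.90105 cm⁴
Total I = 178.3636 cm⁴.

I_xx ≈ 178.36 cm⁴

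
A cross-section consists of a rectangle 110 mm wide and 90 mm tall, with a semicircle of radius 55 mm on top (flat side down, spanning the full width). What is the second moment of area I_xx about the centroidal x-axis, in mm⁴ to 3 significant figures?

I_xx ≈ 2.27 × 10⁷ mm⁴

Treat the section as a set of non-overlapping primitives; coordinates are from the bounding-box lower-left.
Rectangular body: 110 × 90, A = 9 900 mm², y = 45 mm, Ī = 6 682 500 mm⁴.
Semicircular cap: semicircle r = 55, A = 4751.7 mm², y = 113.34 mm, Ī = 1 004 345 mm⁴.
Centroid: ȳ = ΣA·y / ΣA = 67.164 mm.
Transfer each piece to the centroidal x-axis using Ī + A·d² with d = y − 67.164:
  rectangular body: d = -22.164 mm → contributes +11 545 863 mm⁴
  semicircular cap: d = 46.179 mm → contributes +11 137 078 mm⁴
Total I = 22 682 942 mm⁴.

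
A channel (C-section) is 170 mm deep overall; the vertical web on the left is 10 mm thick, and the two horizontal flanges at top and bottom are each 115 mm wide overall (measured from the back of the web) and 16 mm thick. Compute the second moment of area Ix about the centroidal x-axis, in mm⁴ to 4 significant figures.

Ix ≈ 2.409 × 10⁷ mm⁴

Treat the section as a set of non-overlapping primitives; coordinates are from the bounding-box lower-left.
Web: 10 × 170, A = 1 700 mm², y = 85 mm, Ī = 4 094 167 mm⁴.
Top flange (beyond web): 105 × 16, A = 1 680 mm², y = 162 mm, Ī = 35 840 mm⁴.
Bottom flange (beyond web): 105 × 16, A = 1 680 mm², y = 8 mm, Ī = 35 840 mm⁴.
By symmetry the centroid is at mid-height, ȳ = 85 mm.
Transfer each piece to the centroidal x-axis using Ī + A·d² with d = y − 85:
  web: d = 0 mm → contributes +4 094 167 mm⁴
  top flange (beyond web): d = 77 mm → contributes +9 996 560 mm⁴
  bottom flange (beyond web): d = -77 mm → contributes +9 996 560 mm⁴
Total I = 24 087 287 mm⁴.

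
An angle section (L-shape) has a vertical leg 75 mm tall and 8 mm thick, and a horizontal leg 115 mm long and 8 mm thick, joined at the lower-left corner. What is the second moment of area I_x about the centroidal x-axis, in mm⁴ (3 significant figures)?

I_x ≈ 6.82 × 10⁵ mm⁴

Treat the section as a set of non-overlapping primitives; coordinates are from the bounding-box lower-left.
Vertical leg: 8 × 75, A = 600 mm², y = 37.5 mm, Ī = 281 250 mm⁴.
Horizontal leg (remainder): 107 × 8, A = 856 mm², y = 4 mm, Ī = 4565.3 mm⁴.
Centroid: ȳ = ΣA·y / ΣA = 17.805 mm.
Transfer each piece to the centroidal x-axis using Ī + A·d² with d = y − 17.805:
  vertical leg: d = 19.695 mm → contributes +513 987 mm⁴
  horizontal leg (remainder): d = -13.805 mm → contributes +167 699 mm⁴
Total I = 681 686 mm⁴.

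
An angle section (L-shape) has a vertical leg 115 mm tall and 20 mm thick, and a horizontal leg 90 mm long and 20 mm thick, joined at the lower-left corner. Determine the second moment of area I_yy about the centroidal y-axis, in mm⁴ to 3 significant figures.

I_yy ≈ 2.41 × 10⁶ mm⁴

Split into non-overlapping primitives; take the origin at the lower-left of the bounding box.
Vertical leg: 20 × 115, A = 2 300 mm², x = 10 mm, Ī = 76 667 mm⁴.
Horizontal leg (remainder): 70 × 20, A = 1 400 mm², x = 55 mm, Ī = 571 667 mm⁴.
Centroid: x̄ = ΣA·x / ΣA = 27.027 mm.
Transfer each piece to the centroidal y-axis using Ī + A·d² with d = x − 27.027:
  vertical leg: d = -17.027 mm → contributes +743 482 mm⁴
  horizontal leg (remainder): d = 27.973 mm → contributes +1 667 149 mm⁴
Total I = 2 410 631 mm⁴.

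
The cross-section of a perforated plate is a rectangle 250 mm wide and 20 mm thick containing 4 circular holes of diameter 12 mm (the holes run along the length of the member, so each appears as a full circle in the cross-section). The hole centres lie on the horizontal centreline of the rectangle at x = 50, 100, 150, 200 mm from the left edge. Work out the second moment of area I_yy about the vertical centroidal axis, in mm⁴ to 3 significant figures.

I_yy ≈ 2.46 × 10⁷ mm⁴

Break the section into simple shapes (no overlaps), measuring from the bottom-left corner of the bounding box.
Plate: 250 × 20, A = 5 000 mm², x = 125 mm, Ī = 26 041 667 mm⁴.
Hole 1 (subtracted): ⌀12, A = 113.1 mm², x = 50 mm, Ī = 1017.9 mm⁴.
Hole 2 (subtracted): ⌀12, A = 113.1 mm², x = 100 mm, Ī = 1017.9 mm⁴.
Hole 3 (subtracted): ⌀12, A = 113.1 mm², x = 150 mm, Ī = 1017.9 mm⁴.
Hole 4 (subtracted): ⌀12, A = 113.1 mm², x = 200 mm, Ī = 1017.9 mm⁴.
By symmetry the centroid is at mid-width, x̄ = 125 mm.
Transfer each piece to the vertical centroidal axis using Ī + A·d² with d = x − 125:
  plate: d = 0 mm → contributes +26 041 667 mm⁴
  hole 1: d = -75 mm → contributes −637 190 mm⁴
  hole 2: d = -25 mm → contributes −71 704 mm⁴
  hole 3: d = 25 mm → contributes −71 704 mm⁴
  hole 4: d = 75 mm → contributes −637 190 mm⁴
Total I = 24 623 878 mm⁴.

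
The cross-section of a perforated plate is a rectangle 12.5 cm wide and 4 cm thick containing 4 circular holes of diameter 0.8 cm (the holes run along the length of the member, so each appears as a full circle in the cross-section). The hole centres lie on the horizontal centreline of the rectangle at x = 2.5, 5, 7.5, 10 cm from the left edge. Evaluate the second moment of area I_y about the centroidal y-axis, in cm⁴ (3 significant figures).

Treat the section as a set of non-overlapping primitives; coordinates are from the bounding-box lower-left.
Plate: 12.5 × 4, A = 50 cm², x = 6.25 cm, Ī = 651.04 cm⁴.
Hole 1 (subtracted): ⌀0.8, A = 0.50265 cm², x = 2.5 cm, Ī = 0.020106 cm⁴.
Hole 2 (subtracted): ⌀0.8, A = 0.50265 cm², x = 5 cm, Ī = 0.020106 cm⁴.
Hole 3 (subtracted): ⌀0.8, A = 0.50265 cm², x = 7.5 cm, Ī = 0.020106 cm⁴.
Hole 4 (subtracted): ⌀0.8, A = 0.50265 cm², x = 10 cm, Ī = 0.020106 cm⁴.
By symmetry the centroid is at mid-width, x̄ = 6.25 cm.
Transfer each piece to the centroidal y-axis using Ī + A·d² with d = x − 6.25:
  plate: d = 0 cm → contributes +651.04 cm⁴
  hole 1: d = -3.75 cm → contributes −7.0887 cm⁴
  hole 2: d = -1.25 cm → contributes −0.8055 cm⁴
  hole 3: d = 1.25 cm → contributes −0.8055 cm⁴
  hole 4: d = 3.75 cm → contributes −7.0887 cm⁴
Total I = 635.25 cm⁴.

I_y ≈ 635 cm⁴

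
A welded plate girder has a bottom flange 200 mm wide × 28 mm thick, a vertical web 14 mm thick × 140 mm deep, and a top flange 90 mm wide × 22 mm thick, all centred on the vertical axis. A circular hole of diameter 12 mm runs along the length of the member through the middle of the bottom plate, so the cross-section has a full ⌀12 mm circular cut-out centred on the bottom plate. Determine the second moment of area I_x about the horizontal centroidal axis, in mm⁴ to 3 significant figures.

Treat the section as a set of non-overlapping primitives; coordinates are from the bounding-box lower-left.
Bottom plate: 200 × 28, A = 5 600 mm², y = 14 mm, Ī = 365 867 mm⁴.
Web plate: 14 × 140, A = 1 960 mm², y = 98 mm, Ī = 3 201 333 mm⁴.
Top plate: 90 × 22, A = 1 980 mm², y = 179 mm, Ī = 79 860 mm⁴.
Hole (subtracted): ⌀12, A = 113.1 mm², y = 14 mm, Ī = 1017.9 mm⁴.
Centroid: ȳ = ΣA·y / ΣA = 66.121 mm.
Transfer each piece to the horizontal centroidal axis using Ī + A·d² with d = y − 66.121:
  bottom plate: d = -52.121 mm → contributes +15 578 844 mm⁴
  web plate: d = 31.879 mm → contributes +5 193 218 mm⁴
  top plate: d = 112.88 mm → contributes +25 308 345 mm⁴
  hole: d = -52.121 mm → contributes −308 258 mm⁴
Total I = 45 772 149 mm⁴.

I_x ≈ 4.58 × 10⁷ mm⁴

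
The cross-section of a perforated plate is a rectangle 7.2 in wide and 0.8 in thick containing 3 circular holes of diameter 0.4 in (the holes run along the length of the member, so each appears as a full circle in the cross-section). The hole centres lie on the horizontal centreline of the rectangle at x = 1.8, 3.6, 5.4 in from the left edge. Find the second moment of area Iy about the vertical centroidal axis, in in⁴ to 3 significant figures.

Break the section into simple shapes (no overlaps), measuring from the bottom-left corner of the bounding box.
Plate: 7.2 × 0.8, A = 5.76 in², x = 3.6 in, Ī = 24.883 in⁴.
Hole 1 (subtracted): ⌀0.4, A = 0.12566 in², x = 1.8 in, Ī = 0.0012566 in⁴.
Hole 2 (subtracted): ⌀0.4, A = 0.12566 in², x = 3.6 in, Ī = 0.0012566 in⁴.
Hole 3 (subtracted): ⌀0.4, A = 0.12566 in², x = 5.4 in, Ī = 0.0012566 in⁴.
By symmetry the centroid is at mid-width, x̄ = 3.6 in.
Transfer each piece to the vertical centroidal axis using Ī + A·d² with d = x − 3.6:
  plate: d = 0 in → contributes +24.883 in⁴
  hole 1: d = -1.8 in → contributes −0.40841 in⁴
  hole 2: d = 0 in → contributes −0.0012566 in⁴
  hole 3: d = 1.8 in → contributes −0.40841 in⁴
Total I = 24.065 in⁴.

Iy ≈ 24.1 in⁴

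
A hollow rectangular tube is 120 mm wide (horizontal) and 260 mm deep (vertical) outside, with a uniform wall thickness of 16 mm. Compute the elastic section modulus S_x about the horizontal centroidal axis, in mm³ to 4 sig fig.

Decompose the section into non-overlapping parts with the origin at the bottom-left of its bounding rectangle.
Outer rectangle: 120 × 260, A = 31 200 mm², y = 130 mm, Ī = 175 760 000 mm⁴.
Inner void (subtracted): 88 × 228, A = 20 064 mm², y = 130 mm, Ī = 86 917 248 mm⁴.
By symmetry the centroid is at mid-height, ȳ = 130 mm.
All pieces are centred on the horizontal centroidal axis, so I = ΣĪ (holes subtracted) = 88 842 752 mm⁴.
Extreme fibre distance c = 130 mm; S = I/c = 683 406 mm³.

S_x ≈ 6.834 × 10⁵ mm³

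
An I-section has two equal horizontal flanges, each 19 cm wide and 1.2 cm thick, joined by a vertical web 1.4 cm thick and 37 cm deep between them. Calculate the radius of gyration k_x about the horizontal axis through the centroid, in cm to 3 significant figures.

Split into non-overlapping primitives; take the origin at the lower-left of the bounding box.
Bottom flange: 19 × 1.2, A = 22.8 cm², y = 0.6 cm, Ī = 2.736 cm⁴.
Web: 1.4 × 37, A = 51.8 cm², y = 19.7 cm, Ī = 5909.5 cm⁴.
Top flange: 19 × 1.2, A = 22.8 cm², y = 38.8 cm, Ī = 2.736 cm⁴.
By symmetry the centroid is at mid-height, ȳ = 19.7 cm.
Transfer each piece to the horizontal axis through the centroid using Ī + A·d² with d = y − 19.7:
  bottom flange: d = -19.1 cm → contributes +8320.4 cm⁴
  web: d = 0 cm → contributes +5909.5 cm⁴
  top flange: d = 19.1 cm → contributes +8320.4 cm⁴
Total I = 22 550 cm⁴.
Radius of gyration: k = √(I/A) = √(22 550 / 97.4) = 15.216 cm.

k_x ≈ 15.2 cm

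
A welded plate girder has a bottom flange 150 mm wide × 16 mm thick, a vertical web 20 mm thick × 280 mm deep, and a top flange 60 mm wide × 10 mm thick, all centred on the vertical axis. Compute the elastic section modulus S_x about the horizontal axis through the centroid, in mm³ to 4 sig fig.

S_x ≈ 5.158 × 10⁵ mm³

Split into non-overlapping primitives; take the origin at the lower-left of the bounding box.
Bottom plate: 150 × 16, A = 2 400 mm², y = 8 mm, Ī = 51 200 mm⁴.
Web plate: 20 × 280, A = 5 600 mm², y = 156 mm, Ī = 36 586 667 mm⁴.
Top plate: 60 × 10, A = 600 mm², y = 301 mm, Ī = 5 000 mm⁴.
Centroid: ȳ = ΣA·y / ΣA = 124.814 mm.
Transfer each piece to the horizontal axis through the centroid using Ī + A·d² with d = y − 124.814:
  bottom plate: d = -116.814 mm → contributes +32 800 399 mm⁴
  web plate: d = 31.186 mm → contributes +42 033 056 mm⁴
  top plate: d = 176.186 mm → contributes +18 629 914 mm⁴
Total I = 93 463 369 mm⁴.
Extreme fibre distance c = 181.186 mm; S = I/c = 515 842 mm³.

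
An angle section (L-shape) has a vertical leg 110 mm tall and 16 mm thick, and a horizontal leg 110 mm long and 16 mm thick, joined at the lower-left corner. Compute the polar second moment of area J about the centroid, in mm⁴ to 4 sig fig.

J ≈ 7.196 × 10⁶ mm⁴

Split into non-overlapping primitives; take the origin at the lower-left of the bounding box.
Vertical leg: 16 × 110, A = 1 760 mm², y = 55 mm, Ī = 1 774 667 mm⁴.
Horizontal leg (remainder): 94 × 16, A = 1 504 mm², y = 8 mm, Ī = 32085.3 mm⁴.
Centroid: ȳ = ΣA·y / ΣA = 33.3431 mm.
Transfer each piece to the centroidal x-axis using Ī + A·d² with d = y − 33.3431:
  vertical leg: d = 21.6569 mm → contributes +2 600 141 mm⁴
  horizontal leg (remainder): d = -25.3431 mm → contributes +998 066 mm⁴
Total I = 3 598 208 mm⁴.
For the y-axis: x̄ = 33.3431 mm.
Repeating about the centroidal y-axis gives I_y = 3 598 208 mm⁴.
Polar second moment: J = I_x + I_y = 7 196 415 mm⁴.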